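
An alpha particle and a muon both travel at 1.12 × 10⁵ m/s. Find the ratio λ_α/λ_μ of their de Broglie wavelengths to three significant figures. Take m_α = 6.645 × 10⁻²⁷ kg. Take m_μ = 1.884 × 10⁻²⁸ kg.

λ_α/λ_μ = 0.0284

At fixed v, p = mv so λ = h/(mv) ∝ 1/m.
λ_α/λ_μ = m_μ/m_α = 1.884 × 10⁻²⁸/6.645 × 10⁻²⁷ = 0.0284.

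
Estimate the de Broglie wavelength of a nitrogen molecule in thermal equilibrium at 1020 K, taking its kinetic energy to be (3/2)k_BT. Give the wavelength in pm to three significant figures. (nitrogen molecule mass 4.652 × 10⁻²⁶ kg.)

λ = 14.9 pm

KE = (3/2)k_BT = 1.5 × 1.381 × 10⁻²³ × 1020 = 2.113 × 10⁻²⁰ J.
p = √(2mKE) = √(2 × 4.652 × 10⁻²⁶ × 2.113 × 10⁻²⁰) = 4.434 × 10⁻²³ kg·m/s.
λ = h/p = 1.49 × 10⁻¹¹ m = 14.9 pm.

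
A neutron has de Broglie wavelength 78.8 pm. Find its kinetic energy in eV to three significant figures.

KE = 0.132 eV

p = h/λ = 6.626 × 10⁻³⁴ / 7.880 × 10⁻¹¹ = 8.409 × 10⁻²⁴ kg·m/s.
KE = p²/(2m) = (8.409 × 10⁻²⁴)² / (2 × 1.675 × 10⁻²⁷) = 2.111 × 10⁻²⁰ J = 0.132 eV.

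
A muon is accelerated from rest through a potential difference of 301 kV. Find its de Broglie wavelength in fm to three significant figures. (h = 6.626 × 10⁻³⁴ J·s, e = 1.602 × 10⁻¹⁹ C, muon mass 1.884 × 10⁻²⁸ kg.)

λ = 155 fm

KE = eV = 1.602 × 10⁻¹⁹ × 3.010 × 10⁵ = 4.822 × 10⁻¹⁴ J.
p = √(2mKE) = √(2 × 1.884 × 10⁻²⁸ × 4.822 × 10⁻¹⁴) = 4.263 × 10⁻²¹ kg·m/s.
λ = h/p = 6.626 × 10⁻³⁴ / 4.263 × 10⁻²¹ = 1.55 × 10⁻¹³ m = 155 fm.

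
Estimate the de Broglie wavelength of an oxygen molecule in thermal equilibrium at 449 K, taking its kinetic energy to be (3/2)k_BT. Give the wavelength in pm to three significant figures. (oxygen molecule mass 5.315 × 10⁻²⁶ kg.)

KE = (3/2)k_BT = 1.5 × 1.381 × 10⁻²³ × 449 = 9.301 × 10⁻²¹ J.
p = √(2mKE) = √(2 × 5.315 × 10⁻²⁶ × 9.301 × 10⁻²¹) = 3.144 × 10⁻²³ kg·m/s.
λ = h/p = 2.11 × 10⁻¹¹ m = 21.1 pm.

λ = 21.1 pm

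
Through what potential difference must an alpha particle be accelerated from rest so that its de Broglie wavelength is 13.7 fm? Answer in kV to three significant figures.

V = 549 kV

p = h/λ = 6.626 × 10⁻³⁴ / 1.370 × 10⁻¹⁴ = 4.836 × 10⁻²⁰ kg·m/s.
KE = p²/(2m) = 1.760 × 10⁻¹³ J.
V = KE/2e = 1.760 × 10⁻¹³ / (2 × 1.602 × 10⁻¹⁹) = 549 kV.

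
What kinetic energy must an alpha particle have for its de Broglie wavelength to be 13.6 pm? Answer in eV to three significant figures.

KE = 1.11 eV

p = h/λ = 6.626 × 10⁻³⁴ / 1.360 × 10⁻¹¹ = 4.872 × 10⁻²³ kg·m/s.
KE = p²/(2m) = (4.872 × 10⁻²³)² / (2 × 6.645 × 10⁻²⁷) = 1.786 × 10⁻¹⁹ J = 1.11 eV.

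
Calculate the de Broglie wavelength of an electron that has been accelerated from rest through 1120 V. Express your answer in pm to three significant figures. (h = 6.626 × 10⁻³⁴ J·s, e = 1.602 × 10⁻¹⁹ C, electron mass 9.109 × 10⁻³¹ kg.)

λ = 36.6 pm

KE = eV = 1.602 × 10⁻¹⁹ × 1120 = 1.794 × 10⁻¹⁶ J.
p = √(2mKE) = √(2 × 9.109 × 10⁻³¹ × 1.794 × 10⁻¹⁶) = 1.808 × 10⁻²³ kg·m/s.
λ = h/p = 6.626 × 10⁻³⁴ / 1.808 × 10⁻²³ = 3.66 × 10⁻¹¹ m = 36.6 pm.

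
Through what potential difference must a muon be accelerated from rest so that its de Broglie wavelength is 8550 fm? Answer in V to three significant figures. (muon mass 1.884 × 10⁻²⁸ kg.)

V = 99.5 V

p = h/λ = 6.626 × 10⁻³⁴ / 8.550 × 10⁻¹² = 7.750 × 10⁻²³ kg·m/s.
KE = p²/(2m) = 1.594 × 10⁻¹⁷ J.
V = KE/e = 1.594 × 10⁻¹⁷ / (1.602 × 10⁻¹⁹) = 99.5 V.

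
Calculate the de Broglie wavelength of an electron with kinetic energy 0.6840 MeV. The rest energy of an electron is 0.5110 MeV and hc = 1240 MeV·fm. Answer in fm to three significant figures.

Total energy E = KE + m₀c² = 0.6840 + 0.5110 = 1.1950 MeV.
(pc)² = E² − (m₀c²)² = (1.1950)² − (0.5110)² = 1.167 MeV², so pc = 1.080 MeV.
λ = hc/(pc) = 1240 MeV·fm / 1.080 MeV = 1150 fm.

λ = 1150 fm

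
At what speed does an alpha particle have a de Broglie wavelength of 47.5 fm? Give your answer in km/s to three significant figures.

p = h/λ = 6.626 × 10⁻³⁴ / 4.750 × 10⁻¹⁴ = 1.395 × 10⁻²⁰ kg·m/s.
v = p/m = 1.395 × 10⁻²⁰ / 6.645 × 10⁻²⁷ = 2.10 × 10⁶ m/s = 2100 km/s.

v = 2100 km/s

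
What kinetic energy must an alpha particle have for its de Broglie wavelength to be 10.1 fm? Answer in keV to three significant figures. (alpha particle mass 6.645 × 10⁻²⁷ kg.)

KE = 2020 keV

p = h/λ = 6.626 × 10⁻³⁴ / 1.010 × 10⁻¹⁴ = 6.560 × 10⁻²⁰ kg·m/s.
KE = p²/(2m) = (6.560 × 10⁻²⁰)² / (2 × 6.645 × 10⁻²⁷) = 3.238 × 10⁻¹³ J = 2020 keV.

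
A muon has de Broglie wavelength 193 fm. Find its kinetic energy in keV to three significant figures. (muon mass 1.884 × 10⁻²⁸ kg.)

KE = 195 keV

p = h/λ = 6.626 × 10⁻³⁴ / 1.930 × 10⁻¹³ = 3.433 × 10⁻²¹ kg·m/s.
KE = p²/(2m) = (3.433 × 10⁻²¹)² / (2 × 1.884 × 10⁻²⁸) = 3.128 × 10⁻¹⁴ J = 195 keV.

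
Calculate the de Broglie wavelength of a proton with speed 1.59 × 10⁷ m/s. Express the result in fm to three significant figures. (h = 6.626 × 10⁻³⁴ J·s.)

p = mv = 1.673 × 10⁻²⁷ × 1.59 × 10⁷ = 2.660 × 10⁻²⁰ kg·m/s.
λ = h/p = 6.626 × 10⁻³⁴ / 2.660 × 10⁻²⁰ = 2.49 × 10⁻¹⁴ m = 24.9 fm.

λ = 24.9 fm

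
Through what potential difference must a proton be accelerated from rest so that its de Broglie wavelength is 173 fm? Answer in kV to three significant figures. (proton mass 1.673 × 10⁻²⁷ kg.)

V = 27.4 kV

p = h/λ = 6.626 × 10⁻³⁴ / 1.730 × 10⁻¹³ = 3.830 × 10⁻²¹ kg·m/s.
KE = p²/(2m) = 4.384 × 10⁻¹⁵ J.
V = KE/e = 4.384 × 10⁻¹⁵ / (1.602 × 10⁻¹⁹) = 27.4 kV.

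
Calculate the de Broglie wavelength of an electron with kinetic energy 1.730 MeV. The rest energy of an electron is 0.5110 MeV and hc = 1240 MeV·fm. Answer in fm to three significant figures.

λ = 568 fm

Total energy E = KE + m₀c² = 1.730 + 0.5110 = 2.2410 MeV.
(pc)² = E² − (m₀c²)² = (2.2410)² − (0.5110)² = 4.761 MeV², so pc = 2.182 MeV.
λ = hc/(pc) = 1240 MeV·fm / 2.182 MeV = 568 fm.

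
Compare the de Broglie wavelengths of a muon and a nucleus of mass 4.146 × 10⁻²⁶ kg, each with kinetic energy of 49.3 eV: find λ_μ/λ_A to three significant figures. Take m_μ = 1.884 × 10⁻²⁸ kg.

At fixed KE, p = √(2mKE) so λ = h/p ∝ 1/√m.
λ_μ/λ_A = √(m_A/m_μ) = √(4.146 × 10⁻²⁶/1.884 × 10⁻²⁸) = √(220.1) = 14.8.

λ_μ/λ_A = 14.8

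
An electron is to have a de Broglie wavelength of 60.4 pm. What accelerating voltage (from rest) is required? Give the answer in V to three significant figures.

V = 412 V

p = h/λ = 6.626 × 10⁻³⁴ / 6.040 × 10⁻¹¹ = 1.097 × 10⁻²³ kg·m/s.
KE = p²/(2m) = 6.606 × 10⁻¹⁷ J.
V = KE/e = 6.606 × 10⁻¹⁷ / (1.602 × 10⁻¹⁹) = 412 V.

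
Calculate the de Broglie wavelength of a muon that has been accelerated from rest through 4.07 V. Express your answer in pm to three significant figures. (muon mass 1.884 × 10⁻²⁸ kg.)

KE = eV = 1.602 × 10⁻¹⁹ × 4.070 = 6.520 × 10⁻¹⁹ J.
p = √(2mKE) = √(2 × 1.884 × 10⁻²⁸ × 6.520 × 10⁻¹⁹) = 1.567 × 10⁻²³ kg·m/s.
λ = h/p = 6.626 × 10⁻³⁴ / 1.567 × 10⁻²³ = 4.23 × 10⁻¹¹ m = 42.3 pm.

λ = 42.3 pm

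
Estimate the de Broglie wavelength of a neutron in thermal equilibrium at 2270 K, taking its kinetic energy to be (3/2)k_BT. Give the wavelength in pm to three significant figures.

KE = (3/2)k_BT = 1.5 × 1.381 × 10⁻²³ × 2270 = 4.702 × 10⁻²⁰ J.
p = √(2mKE) = √(2 × 1.675 × 10⁻²⁷ × 4.702 × 10⁻²⁰) = 1.255 × 10⁻²³ kg·m/s.
λ = h/p = 5.28 × 10⁻¹¹ m = 52.8 pm.

λ = 52.8 pm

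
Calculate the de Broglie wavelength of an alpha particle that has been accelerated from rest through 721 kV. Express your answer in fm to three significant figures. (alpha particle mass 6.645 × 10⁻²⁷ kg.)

KE = 2eV = 2 × 1.602 × 10⁻¹⁹ × 7.210 × 10⁵ = 2.310 × 10⁻¹³ J.
p = √(2mKE) = √(2 × 6.645 × 10⁻²⁷ × 2.310 × 10⁻¹³) = 5.541 × 10⁻²⁰ kg·m/s.
λ = h/p = 6.626 × 10⁻³⁴ / 5.541 × 10⁻²⁰ = 1.20 × 10⁻¹⁴ m = 12.0 fm.

λ = 12.0 fm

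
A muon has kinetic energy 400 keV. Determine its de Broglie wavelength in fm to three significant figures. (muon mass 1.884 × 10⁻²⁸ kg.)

λ = 135 fm

KE = 400 keV = 6.408 × 10⁻¹⁴ J.
p = √(2mKE) = √(2 × 1.884 × 10⁻²⁸ × 6.408 × 10⁻¹⁴) = 4.914 × 10⁻²¹ kg·m/s.
λ = h/p = 6.626 × 10⁻³⁴ / 4.914 × 10⁻²¹ = 1.35 × 10⁻¹³ m = 135 fm.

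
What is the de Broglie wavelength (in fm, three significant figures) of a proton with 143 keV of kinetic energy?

KE = 143 keV = 2.291 × 10⁻¹⁴ J.
p = √(2mKE) = √(2 × 1.673 × 10⁻²⁷ × 2.291 × 10⁻¹⁴) = 8.755 × 10⁻²¹ kg·m/s.
λ = h/p = 6.626 × 10⁻³⁴ / 8.755 × 10⁻²¹ = 7.57 × 10⁻¹⁴ m = 75.7 fm.

λ = 75.7 fm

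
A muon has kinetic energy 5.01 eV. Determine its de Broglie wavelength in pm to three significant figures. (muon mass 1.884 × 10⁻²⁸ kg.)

λ = 38.1 pm

KE = 5.01 eV = 8.026 × 10⁻¹⁹ J.
p = √(2mKE) = √(2 × 1.884 × 10⁻²⁸ × 8.026 × 10⁻¹⁹) = 1.739 × 10⁻²³ kg·m/s.
λ = h/p = 6.626 × 10⁻³⁴ / 1.739 × 10⁻²³ = 3.81 × 10⁻¹¹ m = 38.1 pm.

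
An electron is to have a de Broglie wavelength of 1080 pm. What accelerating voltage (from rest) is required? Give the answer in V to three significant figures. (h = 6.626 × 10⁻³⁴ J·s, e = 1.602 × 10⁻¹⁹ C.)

V = 1.29 V

p = h/λ = 6.626 × 10⁻³⁴ / 1.080 × 10⁻⁹ = 6.135 × 10⁻²⁵ kg·m/s.
KE = p²/(2m) = 2.066 × 10⁻¹⁹ J.
V = KE/e = 2.066 × 10⁻¹⁹ / (1.602 × 10⁻¹⁹) = 1.29 V.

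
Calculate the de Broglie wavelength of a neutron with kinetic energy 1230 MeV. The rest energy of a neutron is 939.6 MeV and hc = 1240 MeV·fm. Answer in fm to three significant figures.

Total energy E = KE + m₀c² = 1230 + 939.6 = 2169.6 MeV.
(pc)² = E² − (m₀c²)² = (2169.6)² − (939.6)² = 3.824 × 10⁶ MeV², so pc = 1956 MeV.
λ = hc/(pc) = 1240 MeV·fm / 1956 MeV = 0.634 fm.

λ = 0.634 fm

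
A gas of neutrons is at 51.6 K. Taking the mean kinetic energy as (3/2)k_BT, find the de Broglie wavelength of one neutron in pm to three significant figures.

λ = 350 pm

KE = (3/2)k_BT = 1.5 × 1.381 × 10⁻²³ × 51.6 = 1.069 × 10⁻²¹ J.
p = √(2mKE) = √(2 × 1.675 × 10⁻²⁷ × 1.069 × 10⁻²¹) = 1.892 × 10⁻²⁴ kg·m/s.
λ = h/p = 3.50 × 10⁻¹⁰ m = 350 pm.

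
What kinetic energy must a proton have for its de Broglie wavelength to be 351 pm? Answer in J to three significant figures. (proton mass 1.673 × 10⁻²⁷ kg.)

p = h/λ = 6.626 × 10⁻³⁴ / 3.510 × 10⁻¹⁰ = 1.888 × 10⁻²⁴ kg·m/s.
KE = p²/(2m) = (1.888 × 10⁻²⁴)² / (2 × 1.673 × 10⁻²⁷) = 1.065 × 10⁻²¹ J = 1.07 × 10⁻²¹ J.

KE = 1.07 × 10⁻²¹ J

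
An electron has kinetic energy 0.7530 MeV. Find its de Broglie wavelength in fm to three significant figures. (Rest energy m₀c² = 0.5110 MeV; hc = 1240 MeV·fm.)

Total energy E = KE + m₀c² = 0.7530 + 0.5110 = 1.2640 MeV.
(pc)² = E² − (m₀c²)² = (1.2640)² − (0.5110)² = 1.337 MeV², so pc = 1.156 MeV.
λ = hc/(pc) = 1240 MeV·fm / 1.156 MeV = 1070 fm.

λ = 1070 fm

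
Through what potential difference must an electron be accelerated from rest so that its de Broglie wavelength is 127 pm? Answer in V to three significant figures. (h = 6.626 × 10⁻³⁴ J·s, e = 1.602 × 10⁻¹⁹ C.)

V = 93.3 V

p = h/λ = 6.626 × 10⁻³⁴ / 1.270 × 10⁻¹⁰ = 5.217 × 10⁻²⁴ kg·m/s.
KE = p²/(2m) = 1.494 × 10⁻¹⁷ J.
V = KE/e = 1.494 × 10⁻¹⁷ / (1.602 × 10⁻¹⁹) = 93.3 V.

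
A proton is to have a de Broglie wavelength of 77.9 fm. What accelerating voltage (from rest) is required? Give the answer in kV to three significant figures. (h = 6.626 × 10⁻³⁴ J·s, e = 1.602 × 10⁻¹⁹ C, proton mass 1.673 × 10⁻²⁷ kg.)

p = h/λ = 6.626 × 10⁻³⁴ / 7.790 × 10⁻¹⁴ = 8.506 × 10⁻²¹ kg·m/s.
KE = p²/(2m) = 2.162 × 10⁻¹⁴ J.
V = KE/e = 2.162 × 10⁻¹⁴ / (1.602 × 10⁻¹⁹) = 135 kV.

V = 135 kV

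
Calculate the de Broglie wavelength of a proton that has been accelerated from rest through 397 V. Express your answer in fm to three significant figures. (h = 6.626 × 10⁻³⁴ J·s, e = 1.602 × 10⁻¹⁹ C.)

KE = eV = 1.602 × 10⁻¹⁹ × 397.0 = 6.360 × 10⁻¹⁷ J.
p = √(2mKE) = √(2 × 1.673 × 10⁻²⁷ × 6.360 × 10⁻¹⁷) = 4.613 × 10⁻²² kg·m/s.
λ = h/p = 6.626 × 10⁻³⁴ / 4.613 × 10⁻²² = 1.44 × 10⁻¹² m = 1440 fm.

λ = 1440 fm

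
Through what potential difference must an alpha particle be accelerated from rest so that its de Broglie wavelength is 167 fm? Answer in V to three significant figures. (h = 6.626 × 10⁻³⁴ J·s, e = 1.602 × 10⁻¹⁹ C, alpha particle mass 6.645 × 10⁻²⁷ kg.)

V = 3700 V

p = h/λ = 6.626 × 10⁻³⁴ / 1.670 × 10⁻¹³ = 3.968 × 10⁻²¹ kg·m/s.
KE = p²/(2m) = 1.185 × 10⁻¹⁵ J.
V = KE/2e = 1.185 × 10⁻¹⁵ / (2 × 1.602 × 10⁻¹⁹) = 3700 V.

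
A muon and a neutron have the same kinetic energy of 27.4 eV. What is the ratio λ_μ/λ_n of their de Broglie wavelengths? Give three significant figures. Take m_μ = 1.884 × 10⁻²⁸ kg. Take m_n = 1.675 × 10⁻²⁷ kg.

λ_μ/λ_n = 2.98

At fixed KE, p = √(2mKE) so λ = h/p ∝ 1/√m.
λ_μ/λ_n = √(m_n/m_μ) = √(1.675 × 10⁻²⁷/1.884 × 10⁻²⁸) = √(8.891) = 2.98.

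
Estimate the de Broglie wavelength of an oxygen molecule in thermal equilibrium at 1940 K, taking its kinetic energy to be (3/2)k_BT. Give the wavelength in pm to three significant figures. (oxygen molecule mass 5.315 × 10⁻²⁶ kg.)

KE = (3/2)k_BT = 1.5 × 1.381 × 10⁻²³ × 1940 = 4.019 × 10⁻²⁰ J.
p = √(2mKE) = √(2 × 5.315 × 10⁻²⁶ × 4.019 × 10⁻²⁰) = 6.536 × 10⁻²³ kg·m/s.
λ = h/p = 1.01 × 10⁻¹¹ m = 10.1 pm.

λ = 10.1 pm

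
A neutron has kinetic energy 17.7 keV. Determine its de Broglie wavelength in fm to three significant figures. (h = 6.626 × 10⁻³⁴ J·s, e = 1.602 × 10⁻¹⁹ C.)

KE = 17.7 keV = 2.836 × 10⁻¹⁵ J.
p = √(2mKE) = √(2 × 1.675 × 10⁻²⁷ × 2.836 × 10⁻¹⁵) = 3.082 × 10⁻²¹ kg·m/s.
λ = h/p = 6.626 × 10⁻³⁴ / 3.082 × 10⁻²¹ = 2.15 × 10⁻¹³ m = 215 fm.

λ = 215 fm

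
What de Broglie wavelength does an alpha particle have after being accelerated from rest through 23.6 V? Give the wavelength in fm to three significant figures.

KE = 2eV = 2 × 1.602 × 10⁻¹⁹ × 23.60 = 7.561 × 10⁻¹⁸ J.
p = √(2mKE) = √(2 × 6.645 × 10⁻²⁷ × 7.561 × 10⁻¹⁸) = 3.170 × 10⁻²² kg·m/s.
λ = h/p = 6.626 × 10⁻³⁴ / 3.170 × 10⁻²² = 2.09 × 10⁻¹² m = 2090 fm.

λ = 2090 fm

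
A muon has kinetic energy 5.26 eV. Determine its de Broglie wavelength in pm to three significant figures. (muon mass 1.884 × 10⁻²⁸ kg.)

λ = 37.2 pm

KE = 5.26 eV = 8.427 × 10⁻¹⁹ J.
p = √(2mKE) = √(2 × 1.884 × 10⁻²⁸ × 8.427 × 10⁻¹⁹) = 1.782 × 10⁻²³ kg·m/s.
λ = h/p = 6.626 × 10⁻³⁴ / 1.782 × 10⁻²³ = 3.72 × 10⁻¹¹ m = 37.2 pm.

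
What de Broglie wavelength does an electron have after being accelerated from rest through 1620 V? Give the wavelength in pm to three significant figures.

λ = 30.5 pm

KE = eV = 1.602 × 10⁻¹⁹ × 1620 = 2.595 × 10⁻¹⁶ J.
p = √(2mKE) = √(2 × 9.109 × 10⁻³¹ × 2.595 × 10⁻¹⁶) = 2.174 × 10⁻²³ kg·m/s.
λ = h/p = 6.626 × 10⁻³⁴ / 2.174 × 10⁻²³ = 3.05 × 10⁻¹¹ m = 30.5 pm.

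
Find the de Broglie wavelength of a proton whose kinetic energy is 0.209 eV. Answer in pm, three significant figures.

λ = 62.6 pm

KE = 0.209 eV = 3.348 × 10⁻²⁰ J.
p = √(2mKE) = √(2 × 1.673 × 10⁻²⁷ × 3.348 × 10⁻²⁰) = 1.058 × 10⁻²³ kg·m/s.
λ = h/p = 6.626 × 10⁻³⁴ / 1.058 × 10⁻²³ = 6.26 × 10⁻¹¹ m = 62.6 pm.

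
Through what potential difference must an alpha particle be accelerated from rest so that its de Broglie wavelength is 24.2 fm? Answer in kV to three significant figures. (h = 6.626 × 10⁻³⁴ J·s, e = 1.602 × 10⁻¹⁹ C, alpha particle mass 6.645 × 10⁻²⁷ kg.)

p = h/λ = 6.626 × 10⁻³⁴ / 2.420 × 10⁻¹⁴ = 2.738 × 10⁻²⁰ kg·m/s.
KE = p²/(2m) = 5.641 × 10⁻¹⁴ J.
V = KE/2e = 5.641 × 10⁻¹⁴ / (2 × 1.602 × 10⁻¹⁹) = 176 kV.

V = 176 kV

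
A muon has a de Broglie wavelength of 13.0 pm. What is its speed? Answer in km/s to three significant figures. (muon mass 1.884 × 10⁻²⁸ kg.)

p = h/λ = 6.626 × 10⁻³⁴ / 1.300 × 10⁻¹¹ = 5.097 × 10⁻²³ kg·m/s.
v = p/m = 5.097 × 10⁻²³ / 1.884 × 10⁻²⁸ = 2.71 × 10⁵ m/s = 271 km/s.

v = 271 km/s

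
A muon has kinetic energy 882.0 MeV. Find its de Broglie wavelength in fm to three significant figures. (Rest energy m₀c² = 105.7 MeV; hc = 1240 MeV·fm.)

λ = 1.26 fm

Total energy E = KE + m₀c² = 882.0 + 105.7 = 987.7 MeV.
(pc)² = E² − (m₀c²)² = (987.7)² − (105.7)² = 9.644 × 10⁵ MeV², so pc = 982.0 MeV.
λ = hc/(pc) = 1240 MeV·fm / 982.0 MeV = 1.26 fm.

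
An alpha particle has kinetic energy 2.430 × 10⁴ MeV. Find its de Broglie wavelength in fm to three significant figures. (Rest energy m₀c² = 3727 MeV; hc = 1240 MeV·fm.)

λ = 0.0446 fm

Total energy E = KE + m₀c² = 2.430 × 10⁴ + 3727 = 28027 MeV.
(pc)² = E² − (m₀c²)² = (28027)² − (3727)² = 7.716 × 10⁸ MeV², so pc = 2.778 × 10⁴ MeV.
λ = hc/(pc) = 1240 MeV·fm / 2.778 × 10⁴ MeV = 0.0446 fm.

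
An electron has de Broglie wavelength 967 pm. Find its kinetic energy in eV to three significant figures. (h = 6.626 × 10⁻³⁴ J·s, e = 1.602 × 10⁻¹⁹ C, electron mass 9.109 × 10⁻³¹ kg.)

p = h/λ = 6.626 × 10⁻³⁴ / 9.670 × 10⁻¹⁰ = 6.852 × 10⁻²⁵ kg·m/s.
KE = p²/(2m) = (6.852 × 10⁻²⁵)² / (2 × 9.109 × 10⁻³¹) = 2.577 × 10⁻¹⁹ J = 1.61 eV.

KE = 1.61 eV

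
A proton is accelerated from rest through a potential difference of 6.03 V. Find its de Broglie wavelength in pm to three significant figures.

KE = eV = 1.602 × 10⁻¹⁹ × 6.030 = 9.660 × 10⁻¹⁹ J.
p = √(2mKE) = √(2 × 1.673 × 10⁻²⁷ × 9.660 × 10⁻¹⁹) = 5.685 × 10⁻²³ kg·m/s.
λ = h/p = 6.626 × 10⁻³⁴ / 5.685 × 10⁻²³ = 1.17 × 10⁻¹¹ m = 11.7 pm.

λ = 11.7 pm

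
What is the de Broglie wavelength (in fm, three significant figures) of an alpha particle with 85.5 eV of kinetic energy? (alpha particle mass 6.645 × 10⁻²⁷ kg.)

KE = 85.5 eV = 1.370 × 10⁻¹⁷ J.
p = √(2mKE) = √(2 × 6.645 × 10⁻²⁷ × 1.370 × 10⁻¹⁷) = 4.267 × 10⁻²² kg·m/s.
λ = h/p = 6.626 × 10⁻³⁴ / 4.267 × 10⁻²² = 1.55 × 10⁻¹² m = 1550 fm.

λ = 1550 fm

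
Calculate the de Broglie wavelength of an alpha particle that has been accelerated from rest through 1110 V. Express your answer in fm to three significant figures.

KE = 2eV = 2 × 1.602 × 10⁻¹⁹ × 1110 = 3.556 × 10⁻¹⁶ J.
p = √(2mKE) = √(2 × 6.645 × 10⁻²⁷ × 3.556 × 10⁻¹⁶) = 2.174 × 10⁻²¹ kg·m/s.
λ = h/p = 6.626 × 10⁻³⁴ / 2.174 × 10⁻²¹ = 3.05 × 10⁻¹³ m = 305 fm.

λ = 305 fm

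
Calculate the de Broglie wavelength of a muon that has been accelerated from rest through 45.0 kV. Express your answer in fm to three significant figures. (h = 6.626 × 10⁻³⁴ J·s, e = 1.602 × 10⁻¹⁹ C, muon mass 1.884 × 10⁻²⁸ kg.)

KE = eV = 1.602 × 10⁻¹⁹ × 4.500 × 10⁴ = 7.209 × 10⁻¹⁵ J.
p = √(2mKE) = √(2 × 1.884 × 10⁻²⁸ × 7.209 × 10⁻¹⁵) = 1.648 × 10⁻²¹ kg·m/s.
λ = h/p = 6.626 × 10⁻³⁴ / 1.648 × 10⁻²¹ = 4.02 × 10⁻¹³ m = 402 fm.

λ = 402 fm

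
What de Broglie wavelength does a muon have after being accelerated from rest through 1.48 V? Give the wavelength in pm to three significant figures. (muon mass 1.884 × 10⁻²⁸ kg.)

KE = eV = 1.602 × 10⁻¹⁹ × 1.480 = 2.371 × 10⁻¹⁹ J.
p = √(2mKE) = √(2 × 1.884 × 10⁻²⁸ × 2.371 × 10⁻¹⁹) = 9.452 × 10⁻²⁴ kg·m/s.
λ = h/p = 6.626 × 10⁻³⁴ / 9.452 × 10⁻²⁴ = 7.01 × 10⁻¹¹ m = 70.1 pm.

λ = 70.1 pm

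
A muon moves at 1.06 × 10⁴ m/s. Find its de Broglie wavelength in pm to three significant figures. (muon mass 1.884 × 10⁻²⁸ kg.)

λ = 332 pm

p = mv = 1.884 × 10⁻²⁸ × 1.06 × 10⁴ = 1.997 × 10⁻²⁴ kg·m/s.
λ = h/p = 6.626 × 10⁻³⁴ / 1.997 × 10⁻²⁴ = 3.32 × 10⁻¹⁰ m = 332 pm.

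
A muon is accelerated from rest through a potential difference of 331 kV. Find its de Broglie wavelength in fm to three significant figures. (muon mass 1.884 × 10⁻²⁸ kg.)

λ = 148 fm

KE = eV = 1.602 × 10⁻¹⁹ × 3.310 × 10⁵ = 5.303 × 10⁻¹⁴ J.
p = √(2mKE) = √(2 × 1.884 × 10⁻²⁸ × 5.303 × 10⁻¹⁴) = 4.470 × 10⁻²¹ kg·m/s.
λ = h/p = 6.626 × 10⁻³⁴ / 4.470 × 10⁻²¹ = 1.48 × 10⁻¹³ m = 148 fm.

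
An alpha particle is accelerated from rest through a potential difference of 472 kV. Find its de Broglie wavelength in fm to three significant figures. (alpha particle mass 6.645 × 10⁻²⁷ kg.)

λ = 14.8 fm

KE = 2eV = 2 × 1.602 × 10⁻¹⁹ × 4.720 × 10⁵ = 1.512 × 10⁻¹³ J.
p = √(2mKE) = √(2 × 6.645 × 10⁻²⁷ × 1.512 × 10⁻¹³) = 4.483 × 10⁻²⁰ kg·m/s.
λ = h/p = 6.626 × 10⁻³⁴ / 4.483 × 10⁻²⁰ = 1.48 × 10⁻¹⁴ m = 14.8 fm.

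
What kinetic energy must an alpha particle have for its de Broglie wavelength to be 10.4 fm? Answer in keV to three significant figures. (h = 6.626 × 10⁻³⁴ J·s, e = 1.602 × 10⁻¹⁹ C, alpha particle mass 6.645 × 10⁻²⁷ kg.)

p = h/λ = 6.626 × 10⁻³⁴ / 1.040 × 10⁻¹⁴ = 6.371 × 10⁻²⁰ kg·m/s.
KE = p²/(2m) = (6.371 × 10⁻²⁰)² / (2 × 6.645 × 10⁻²⁷) = 3.054 × 10⁻¹³ J = 1910 keV.

KE = 1910 keV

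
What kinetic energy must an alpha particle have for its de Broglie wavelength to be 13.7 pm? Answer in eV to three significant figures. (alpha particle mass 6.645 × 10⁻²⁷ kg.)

p = h/λ = 6.626 × 10⁻³⁴ / 1.370 × 10⁻¹¹ = 4.836 × 10⁻²³ kg·m/s.
KE = p²/(2m) = (4.836 × 10⁻²³)² / (2 × 6.645 × 10⁻²⁷) = 1.760 × 10⁻¹⁹ J = 1.10 eV.

KE = 1.10 eV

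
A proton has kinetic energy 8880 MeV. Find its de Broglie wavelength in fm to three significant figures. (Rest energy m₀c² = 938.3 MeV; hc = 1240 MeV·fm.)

λ = 0.127 fm

Total energy E = KE + m₀c² = 8880 + 938.3 = 9818.3 MeV.
(pc)² = E² − (m₀c²)² = (9818.3)² − (938.3)² = 9.552 × 10⁷ MeV², so pc = 9773 MeV.
λ = hc/(pc) = 1240 MeV·fm / 9773 MeV = 0.127 fm.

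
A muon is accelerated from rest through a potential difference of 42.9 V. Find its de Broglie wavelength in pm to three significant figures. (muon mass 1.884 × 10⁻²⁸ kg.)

KE = eV = 1.602 × 10⁻¹⁹ × 42.90 = 6.873 × 10⁻¹⁸ J.
p = √(2mKE) = √(2 × 1.884 × 10⁻²⁸ × 6.873 × 10⁻¹⁸) = 5.089 × 10⁻²³ kg·m/s.
λ = h/p = 6.626 × 10⁻³⁴ / 5.089 × 10⁻²³ = 1.30 × 10⁻¹¹ m = 13.0 pm.

λ = 13.0 pm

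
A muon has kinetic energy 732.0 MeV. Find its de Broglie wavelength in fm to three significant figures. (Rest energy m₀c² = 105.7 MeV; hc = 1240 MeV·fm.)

λ = 1.49 fm

Total energy E = KE + m₀c² = 732.0 + 105.7 = 837.7 MeV.
(pc)² = E² − (m₀c²)² = (837.7)² − (105.7)² = 6.906 × 10⁵ MeV², so pc = 831.0 MeV.
λ = hc/(pc) = 1240 MeV·fm / 831.0 MeV = 1.49 fm.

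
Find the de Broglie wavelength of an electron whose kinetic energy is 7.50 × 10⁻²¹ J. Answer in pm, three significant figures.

λ = 5670 pm

p = √(2mKE) = √(2 × 9.109 × 10⁻³¹ × 7.500 × 10⁻²¹) = 1.169 × 10⁻²⁵ kg·m/s.
λ = h/p = 6.626 × 10⁻³⁴ / 1.169 × 10⁻²⁵ = 5.67 × 10⁻⁹ m = 5670 pm.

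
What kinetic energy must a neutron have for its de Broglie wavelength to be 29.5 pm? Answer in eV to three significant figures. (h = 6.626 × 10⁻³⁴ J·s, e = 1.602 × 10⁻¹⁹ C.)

KE = 0.940 eV

p = h/λ = 6.626 × 10⁻³⁴ / 2.950 × 10⁻¹¹ = 2.246 × 10⁻²³ kg·m/s.
KE = p²/(2m) = (2.246 × 10⁻²³)² / (2 × 1.675 × 10⁻²⁷) = 1.506 × 10⁻¹⁹ J = 0.940 eV.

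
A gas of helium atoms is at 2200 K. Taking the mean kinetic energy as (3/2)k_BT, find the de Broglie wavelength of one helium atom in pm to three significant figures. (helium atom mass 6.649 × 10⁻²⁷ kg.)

λ = 26.9 pm

KE = (3/2)k_BT = 1.5 × 1.381 × 10⁻²³ × 2200 = 4.557 × 10⁻²⁰ J.
p = √(2mKE) = √(2 × 6.649 × 10⁻²⁷ × 4.557 × 10⁻²⁰) = 2.462 × 10⁻²³ kg·m/s.
λ = h/p = 2.69 × 10⁻¹¹ m = 26.9 pm.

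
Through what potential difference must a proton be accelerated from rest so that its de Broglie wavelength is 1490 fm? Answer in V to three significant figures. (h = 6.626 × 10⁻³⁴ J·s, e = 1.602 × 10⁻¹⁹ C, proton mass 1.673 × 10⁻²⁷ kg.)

V = 369 V

p = h/λ = 6.626 × 10⁻³⁴ / 1.490 × 10⁻¹² = 4.447 × 10⁻²² kg·m/s.
KE = p²/(2m) = 5.910 × 10⁻¹⁷ J.
V = KE/e = 5.910 × 10⁻¹⁷ / (1.602 × 10⁻¹⁹) = 369 V.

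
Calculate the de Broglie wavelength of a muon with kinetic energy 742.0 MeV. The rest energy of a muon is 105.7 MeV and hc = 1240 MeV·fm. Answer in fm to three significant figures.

Total energy E = KE + m₀c² = 742.0 + 105.7 = 847.7 MeV.
(pc)² = E² − (m₀c²)² = (847.7)² − (105.7)² = 7.074 × 10⁵ MeV², so pc = 841.1 MeV.
λ = hc/(pc) = 1240 MeV·fm / 841.1 MeV = 1.47 fm.

λ = 1.47 fm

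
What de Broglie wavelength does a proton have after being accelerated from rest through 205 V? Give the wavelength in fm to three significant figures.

KE = eV = 1.602 × 10⁻¹⁹ × 205.0 = 3.284 × 10⁻¹⁷ J.
p = √(2mKE) = √(2 × 1.673 × 10⁻²⁷ × 3.284 × 10⁻¹⁷) = 3.315 × 10⁻²² kg·m/s.
λ = h/p = 6.626 × 10⁻³⁴ / 3.315 × 10⁻²² = 2.00 × 10⁻¹² m = 2000 fm.

λ = 2000 fm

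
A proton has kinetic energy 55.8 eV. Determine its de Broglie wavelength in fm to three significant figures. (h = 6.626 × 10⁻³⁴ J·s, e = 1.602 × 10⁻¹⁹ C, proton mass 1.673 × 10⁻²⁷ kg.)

KE = 55.8 eV = 8.939 × 10⁻¹⁸ J.
p = √(2mKE) = √(2 × 1.673 × 10⁻²⁷ × 8.939 × 10⁻¹⁸) = 1.729 × 10⁻²² kg·m/s.
λ = h/p = 6.626 × 10⁻³⁴ / 1.729 × 10⁻²² = 3.83 × 10⁻¹² m = 3830 fm.

λ = 3830 fm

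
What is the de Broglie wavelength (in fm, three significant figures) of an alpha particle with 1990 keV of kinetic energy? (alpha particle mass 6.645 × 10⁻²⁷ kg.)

λ = 10.2 fm

KE = 1990 keV = 3.188 × 10⁻¹³ J.
p = √(2mKE) = √(2 × 6.645 × 10⁻²⁷ × 3.188 × 10⁻¹³) = 6.509 × 10⁻²⁰ kg·m/s.
λ = h/p = 6.626 × 10⁻³⁴ / 6.509 × 10⁻²⁰ = 1.02 × 10⁻¹⁴ m = 10.2 fm.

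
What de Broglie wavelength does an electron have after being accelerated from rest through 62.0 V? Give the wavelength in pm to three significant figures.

KE = eV = 1.602 × 10⁻¹⁹ × 62.00 = 9.932 × 10⁻¹⁸ J.
p = √(2mKE) = √(2 × 9.109 × 10⁻³¹ × 9.932 × 10⁻¹⁸) = 4.254 × 10⁻²⁴ kg·m/s.
λ = h/p = 6.626 × 10⁻³⁴ / 4.254 × 10⁻²⁴ = 1.56 × 10⁻¹⁰ m = 156 pm.

λ = 156 pm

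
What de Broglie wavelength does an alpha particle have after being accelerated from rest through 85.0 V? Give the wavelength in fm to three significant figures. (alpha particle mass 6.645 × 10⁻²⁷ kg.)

λ = 1100 fm

KE = 2eV = 2 × 1.602 × 10⁻¹⁹ × 85.00 = 2.723 × 10⁻¹⁷ J.
p = √(2mKE) = √(2 × 6.645 × 10⁻²⁷ × 2.723 × 10⁻¹⁷) = 6.016 × 10⁻²² kg·m/s.
λ = h/p = 6.626 × 10⁻³⁴ / 6.016 × 10⁻²² = 1.10 × 10⁻¹² m = 1100 fm.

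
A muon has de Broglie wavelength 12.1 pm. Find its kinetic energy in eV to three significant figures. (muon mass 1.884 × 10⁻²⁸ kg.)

KE = 49.7 eV

p = h/λ = 6.626 × 10⁻³⁴ / 1.210 × 10⁻¹¹ = 5.476 × 10⁻²³ kg·m/s.
KE = p²/(2m) = (5.476 × 10⁻²³)² / (2 × 1.884 × 10⁻²⁸) = 7.958 × 10⁻¹⁸ J = 49.7 eV.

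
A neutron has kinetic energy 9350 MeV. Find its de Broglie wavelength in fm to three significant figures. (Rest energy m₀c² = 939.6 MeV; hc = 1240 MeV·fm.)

Total energy E = KE + m₀c² = 9350 + 939.6 = 10289.6 MeV.
(pc)² = E² − (m₀c²)² = (10289.6)² − (939.6)² = 1.050 × 10⁸ MeV², so pc = 1.025 × 10⁴ MeV.
λ = hc/(pc) = 1240 MeV·fm / 1.025 × 10⁴ MeV = 0.121 fm.

λ = 0.121 fm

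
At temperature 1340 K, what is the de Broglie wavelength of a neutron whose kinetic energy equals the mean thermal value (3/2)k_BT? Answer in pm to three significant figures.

KE = (3/2)k_BT = 1.5 × 1.381 × 10⁻²³ × 1340 = 2.776 × 10⁻²⁰ J.
p = √(2mKE) = √(2 × 1.675 × 10⁻²⁷ × 2.776 × 10⁻²⁰) = 9.643 × 10⁻²⁴ kg·m/s.
λ = h/p = 6.87 × 10⁻¹¹ m = 68.7 pm.

λ = 68.7 pm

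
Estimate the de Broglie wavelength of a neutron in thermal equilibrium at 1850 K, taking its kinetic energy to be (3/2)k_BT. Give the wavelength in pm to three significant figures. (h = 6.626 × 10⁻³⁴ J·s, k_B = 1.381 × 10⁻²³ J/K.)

λ = 58.5 pm

KE = (3/2)k_BT = 1.5 × 1.381 × 10⁻²³ × 1850 = 3.832 × 10⁻²⁰ J.
p = √(2mKE) = √(2 × 1.675 × 10⁻²⁷ × 3.832 × 10⁻²⁰) = 1.133 × 10⁻²³ kg·m/s.
λ = h/p = 5.85 × 10⁻¹¹ m = 58.5 pm.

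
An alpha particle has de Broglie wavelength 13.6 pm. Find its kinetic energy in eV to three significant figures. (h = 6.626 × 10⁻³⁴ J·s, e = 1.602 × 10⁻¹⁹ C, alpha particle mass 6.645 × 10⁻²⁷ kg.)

KE = 1.11 eV

p = h/λ = 6.626 × 10⁻³⁴ / 1.360 × 10⁻¹¹ = 4.872 × 10⁻²³ kg·m/s.
KE = p²/(2m) = (4.872 × 10⁻²³)² / (2 × 6.645 × 10⁻²⁷) = 1.786 × 10⁻¹⁹ J = 1.11 eV.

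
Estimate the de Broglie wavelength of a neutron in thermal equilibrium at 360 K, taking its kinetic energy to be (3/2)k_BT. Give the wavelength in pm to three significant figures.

λ = 133 pm

KE = (3/2)k_BT = 1.5 × 1.381 × 10⁻²³ × 360 = 7.457 × 10⁻²¹ J.
p = √(2mKE) = √(2 × 1.675 × 10⁻²⁷ × 7.457 × 10⁻²¹) = 4.998 × 10⁻²⁴ kg·m/s.
λ = h/p = 1.33 × 10⁻¹⁰ m = 133 pm.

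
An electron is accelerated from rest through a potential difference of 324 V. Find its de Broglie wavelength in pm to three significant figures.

KE = eV = 1.602 × 10⁻¹⁹ × 324.0 = 5.190 × 10⁻¹⁷ J.
p = √(2mKE) = √(2 × 9.109 × 10⁻³¹ × 5.190 × 10⁻¹⁷) = 9.724 × 10⁻²⁴ kg·m/s.
λ = h/p = 6.626 × 10⁻³⁴ / 9.724 × 10⁻²⁴ = 6.81 × 10⁻¹¹ m = 68.1 pm.

λ = 68.1 pm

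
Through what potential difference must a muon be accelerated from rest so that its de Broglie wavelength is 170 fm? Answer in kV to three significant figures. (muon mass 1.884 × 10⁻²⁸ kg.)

p = h/λ = 6.626 × 10⁻³⁴ / 1.700 × 10⁻¹³ = 3.898 × 10⁻²¹ kg·m/s.
KE = p²/(2m) = 4.032 × 10⁻¹⁴ J.
V = KE/e = 4.032 × 10⁻¹⁴ / (1.602 × 10⁻¹⁹) = 252 kV.

V = 252 kV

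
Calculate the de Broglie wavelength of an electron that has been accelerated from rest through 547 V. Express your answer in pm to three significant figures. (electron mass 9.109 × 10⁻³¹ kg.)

KE = eV = 1.602 × 10⁻¹⁹ × 547.0 = 8.763 × 10⁻¹⁷ J.
p = √(2mKE) = √(2 × 9.109 × 10⁻³¹ × 8.763 × 10⁻¹⁷) = 1.264 × 10⁻²³ kg·m/s.
λ = h/p = 6.626 × 10⁻³⁴ / 1.264 × 10⁻²³ = 5.24 × 10⁻¹¹ m = 52.4 pm.

λ = 52.4 pm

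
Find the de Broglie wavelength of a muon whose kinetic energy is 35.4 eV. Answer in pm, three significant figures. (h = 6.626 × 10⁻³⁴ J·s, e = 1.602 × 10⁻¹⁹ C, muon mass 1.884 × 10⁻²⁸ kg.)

λ = 14.3 pm

KE = 35.4 eV = 5.671 × 10⁻¹⁸ J.
p = √(2mKE) = √(2 × 1.884 × 10⁻²⁸ × 5.671 × 10⁻¹⁸) = 4.623 × 10⁻²³ kg·m/s.
λ = h/p = 6.626 × 10⁻³⁴ / 4.623 × 10⁻²³ = 1.43 × 10⁻¹¹ m = 14.3 pm.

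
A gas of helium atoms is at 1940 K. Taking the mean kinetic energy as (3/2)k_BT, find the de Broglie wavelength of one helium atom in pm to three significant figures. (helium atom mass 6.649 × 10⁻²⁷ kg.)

λ = 28.7 pm

KE = (3/2)k_BT = 1.5 × 1.381 × 10⁻²³ × 1940 = 4.019 × 10⁻²⁰ J.
p = √(2mKE) = √(2 × 6.649 × 10⁻²⁷ × 4.019 × 10⁻²⁰) = 2.312 × 10⁻²³ kg·m/s.
λ = h/p = 2.87 × 10⁻¹¹ m = 28.7 pm.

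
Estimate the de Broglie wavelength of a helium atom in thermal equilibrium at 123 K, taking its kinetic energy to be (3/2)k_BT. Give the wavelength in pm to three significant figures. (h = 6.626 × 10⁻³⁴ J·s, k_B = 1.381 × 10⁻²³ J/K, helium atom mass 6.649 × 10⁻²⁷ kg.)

KE = (3/2)k_BT = 1.5 × 1.381 × 10⁻²³ × 123 = 2.548 × 10⁻²¹ J.
p = √(2mKE) = √(2 × 6.649 × 10⁻²⁷ × 2.548 × 10⁻²¹) = 5.821 × 10⁻²⁴ kg·m/s.
λ = h/p = 1.14 × 10⁻¹⁰ m = 114 pm.

λ = 114 pm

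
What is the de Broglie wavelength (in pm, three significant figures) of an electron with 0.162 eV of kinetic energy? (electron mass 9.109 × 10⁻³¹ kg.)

KE = 0.162 eV = 2.595 × 10⁻²⁰ J.
p = √(2mKE) = √(2 × 9.109 × 10⁻³¹ × 2.595 × 10⁻²⁰) = 2.174 × 10⁻²⁵ kg·m/s.
λ = h/p = 6.626 × 10⁻³⁴ / 2.174 × 10⁻²⁵ = 3.05 × 10⁻⁹ m = 3050 pm.

λ = 3050 pm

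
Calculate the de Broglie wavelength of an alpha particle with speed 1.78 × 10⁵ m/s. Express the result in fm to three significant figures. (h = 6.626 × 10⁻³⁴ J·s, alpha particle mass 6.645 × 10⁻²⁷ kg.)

λ = 560 fm

p = mv = 6.645 × 10⁻²⁷ × 1.78 × 10⁵ = 1.183 × 10⁻²¹ kg·m/s.
λ = h/p = 6.626 × 10⁻³⁴ / 1.183 × 10⁻²¹ = 5.60 × 10⁻¹³ m = 560 fm.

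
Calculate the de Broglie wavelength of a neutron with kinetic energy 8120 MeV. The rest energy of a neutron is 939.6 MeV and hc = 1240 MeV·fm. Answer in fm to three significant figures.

Total energy E = KE + m₀c² = 8120 + 939.6 = 9059.6 MeV.
(pc)² = E² − (m₀c²)² = (9059.6)² − (939.6)² = 8.119 × 10⁷ MeV², so pc = 9011 MeV.
λ = hc/(pc) = 1240 MeV·fm / 9011 MeV = 0.138 fm.

λ = 0.138 fm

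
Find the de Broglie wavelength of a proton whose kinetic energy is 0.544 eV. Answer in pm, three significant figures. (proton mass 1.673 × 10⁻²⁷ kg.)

λ = 38.8 pm

KE = 0.544 eV = 8.715 × 10⁻²⁰ J.
p = √(2mKE) = √(2 × 1.673 × 10⁻²⁷ × 8.715 × 10⁻²⁰) = 1.708 × 10⁻²³ kg·m/s.
λ = h/p = 6.626 × 10⁻³⁴ / 1.708 × 10⁻²³ = 3.88 × 10⁻¹¹ m = 38.8 pm.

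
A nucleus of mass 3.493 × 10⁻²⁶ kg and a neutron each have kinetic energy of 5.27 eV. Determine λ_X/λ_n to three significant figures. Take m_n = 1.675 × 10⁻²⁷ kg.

λ_X/λ_n = 0.219

At fixed KE, p = √(2mKE) so λ = h/p ∝ 1/√m.
λ_X/λ_n = √(m_n/m_X) = √(1.675 × 10⁻²⁷/3.493 × 10⁻²⁶) = √(0.04795) = 0.219.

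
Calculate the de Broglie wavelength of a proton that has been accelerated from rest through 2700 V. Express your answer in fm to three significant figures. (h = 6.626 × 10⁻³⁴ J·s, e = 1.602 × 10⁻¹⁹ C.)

KE = eV = 1.602 × 10⁻¹⁹ × 2700 = 4.325 × 10⁻¹⁶ J.
p = √(2mKE) = √(2 × 1.673 × 10⁻²⁷ × 4.325 × 10⁻¹⁶) = 1.203 × 10⁻²¹ kg·m/s.
λ = h/p = 6.626 × 10⁻³⁴ / 1.203 × 10⁻²¹ = 5.51 × 10⁻¹³ m = 551 fm.

λ = 551 fm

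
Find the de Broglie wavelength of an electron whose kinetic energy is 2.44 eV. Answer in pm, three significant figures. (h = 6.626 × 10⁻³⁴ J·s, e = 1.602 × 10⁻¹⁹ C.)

KE = 2.44 eV = 3.909 × 10⁻¹⁹ J.
p = √(2mKE) = √(2 × 9.109 × 10⁻³¹ × 3.909 × 10⁻¹⁹) = 8.439 × 10⁻²⁵ kg·m/s.
λ = h/p = 6.626 × 10⁻³⁴ / 8.439 × 10⁻²⁵ = 7.85 × 10⁻¹⁰ m = 785 pm.

λ = 785 pm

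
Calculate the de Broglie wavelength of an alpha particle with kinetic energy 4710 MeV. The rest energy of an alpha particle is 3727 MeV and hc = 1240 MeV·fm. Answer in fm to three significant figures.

λ = 0.164 fm

Total energy E = KE + m₀c² = 4710 + 3727 = 8437 MeV.
(pc)² = E² − (m₀c²)² = (8437)² − (3727)² = 5.729 × 10⁷ MeV², so pc = 7569 MeV.
λ = hc/(pc) = 1240 MeV·fm / 7569 MeV = 0.164 fm.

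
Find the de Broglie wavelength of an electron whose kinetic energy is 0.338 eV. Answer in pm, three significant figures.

λ = 2110 pm

KE = 0.338 eV = 5.415 × 10⁻²⁰ J.
p = √(2mKE) = √(2 × 9.109 × 10⁻³¹ × 5.415 × 10⁻²⁰) = 3.141 × 10⁻²⁵ kg·m/s.
λ = h/p = 6.626 × 10⁻³⁴ / 3.141 × 10⁻²⁵ = 2.11 × 10⁻⁹ m = 2110 pm.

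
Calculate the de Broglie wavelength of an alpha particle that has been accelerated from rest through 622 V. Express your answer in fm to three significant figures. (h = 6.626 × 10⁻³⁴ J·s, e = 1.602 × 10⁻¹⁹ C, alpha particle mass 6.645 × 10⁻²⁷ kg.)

λ = 407 fm

KE = 2eV = 2 × 1.602 × 10⁻¹⁹ × 622.0 = 1.993 × 10⁻¹⁶ J.
p = √(2mKE) = √(2 × 6.645 × 10⁻²⁷ × 1.993 × 10⁻¹⁶) = 1.627 × 10⁻²¹ kg·m/s.
λ = h/p = 6.626 × 10⁻³⁴ / 1.627 × 10⁻²¹ = 4.07 × 10⁻¹³ m = 407 fm.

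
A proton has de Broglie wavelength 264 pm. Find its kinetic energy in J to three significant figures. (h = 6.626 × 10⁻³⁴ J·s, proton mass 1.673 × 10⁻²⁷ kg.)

p = h/λ = 6.626 × 10⁻³⁴ / 2.640 × 10⁻¹⁰ = 2.510 × 10⁻²⁴ kg·m/s.
KE = p²/(2m) = (2.510 × 10⁻²⁴)² / (2 × 1.673 × 10⁻²⁷) = 1.883 × 10⁻²¹ J = 1.88 × 10⁻²¹ J.

KE = 1.88 × 10⁻²¹ J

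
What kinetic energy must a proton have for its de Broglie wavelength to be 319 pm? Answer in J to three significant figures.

KE = 1.29 × 10⁻²¹ J

p = h/λ = 6.626 × 10⁻³⁴ / 3.190 × 10⁻¹⁰ = 2.077 × 10⁻²⁴ kg·m/s.
KE = p²/(2m) = (2.077 × 10⁻²⁴)² / (2 × 1.673 × 10⁻²⁷) = 1.289 × 10⁻²¹ J = 1.29 × 10⁻²¹ J.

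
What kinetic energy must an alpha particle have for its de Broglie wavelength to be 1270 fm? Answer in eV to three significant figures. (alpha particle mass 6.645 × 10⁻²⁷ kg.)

KE = 128 eV

p = h/λ = 6.626 × 10⁻³⁴ / 1.270 × 10⁻¹² = 5.217 × 10⁻²² kg·m/s.
KE = p²/(2m) = (5.217 × 10⁻²²)² / (2 × 6.645 × 10⁻²⁷) = 2.048 × 10⁻¹⁷ J = 128 eV.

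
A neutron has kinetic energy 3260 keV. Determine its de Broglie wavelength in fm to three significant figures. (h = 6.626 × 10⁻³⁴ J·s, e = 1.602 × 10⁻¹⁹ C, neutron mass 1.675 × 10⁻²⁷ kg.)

KE = 3260 keV = 5.223 × 10⁻¹³ J.
p = √(2mKE) = √(2 × 1.675 × 10⁻²⁷ × 5.223 × 10⁻¹³) = 4.183 × 10⁻²⁰ kg·m/s.
λ = h/p = 6.626 × 10⁻³⁴ / 4.183 × 10⁻²⁰ = 1.58 × 10⁻¹⁴ m = 15.8 fm.

λ = 15.8 fm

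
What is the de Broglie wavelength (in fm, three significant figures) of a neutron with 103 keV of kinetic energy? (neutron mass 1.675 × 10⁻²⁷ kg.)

KE = 103 keV = 1.650 × 10⁻¹⁴ J.
p = √(2mKE) = √(2 × 1.675 × 10⁻²⁷ × 1.650 × 10⁻¹⁴) = 7.435 × 10⁻²¹ kg·m/s.
λ = h/p = 6.626 × 10⁻³⁴ / 7.435 × 10⁻²¹ = 8.91 × 10⁻¹⁴ m = 89.1 fm.

λ = 89.1 fm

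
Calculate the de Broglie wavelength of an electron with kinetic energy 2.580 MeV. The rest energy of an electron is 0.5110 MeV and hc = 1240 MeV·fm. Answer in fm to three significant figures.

λ = 407 fm

Total energy E = KE + m₀c² = 2.580 + 0.5110 = 3.0910 MeV.
(pc)² = E² − (m₀c²)² = (3.0910)² − (0.5110)² = 9.293 MeV², so pc = 3.048 MeV.
λ = hc/(pc) = 1240 MeV·fm / 3.048 MeV = 407 fm.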